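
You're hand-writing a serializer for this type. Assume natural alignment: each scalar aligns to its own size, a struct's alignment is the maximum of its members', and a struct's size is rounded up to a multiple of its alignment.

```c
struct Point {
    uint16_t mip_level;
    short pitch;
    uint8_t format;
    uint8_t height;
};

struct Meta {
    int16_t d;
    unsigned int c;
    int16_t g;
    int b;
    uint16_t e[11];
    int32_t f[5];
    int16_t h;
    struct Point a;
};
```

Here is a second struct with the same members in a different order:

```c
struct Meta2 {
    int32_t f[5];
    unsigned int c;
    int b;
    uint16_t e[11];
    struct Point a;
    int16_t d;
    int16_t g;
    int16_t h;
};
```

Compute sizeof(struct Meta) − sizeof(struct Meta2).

4

Point: @0: mip_level [2B, align 2] → 2; @2: pitch [2B, align 2] → 4; @4: format [1B, align 1] → 5; @5: height [1B, align 1] → 6; size 6, align 2
@0: d [2B, align 2] → 2
+2 pad (align 4)
@4: c [4B, align 4] → 8
@8: g [2B, align 2] → 10
+2 pad (align 4)
@12: b [4B, align 4] → 16
@16: e [22B, align 2] → 38
+2 pad (align 4)
@40: f [20B, align 4] → 60
@60: h [2B, align 2] → 62
@62: a [6B, align 2] → 68
size 68, align 4
— Meta2 —
@0: f [20B, align 4] → 20
@20: c [4B, align 4] → 24
@24: b [4B, align 4] → 28
@28: e [22B, align 2] → 50
@50: a [6B, align 2] → 56
@56: d [2B, align 2] → 58
@58: g [2B, align 2] → 60
@60: h [2B, align 2] → 62
+2 tail pad (align 4)
size 64, align 4
68 − 64 = 4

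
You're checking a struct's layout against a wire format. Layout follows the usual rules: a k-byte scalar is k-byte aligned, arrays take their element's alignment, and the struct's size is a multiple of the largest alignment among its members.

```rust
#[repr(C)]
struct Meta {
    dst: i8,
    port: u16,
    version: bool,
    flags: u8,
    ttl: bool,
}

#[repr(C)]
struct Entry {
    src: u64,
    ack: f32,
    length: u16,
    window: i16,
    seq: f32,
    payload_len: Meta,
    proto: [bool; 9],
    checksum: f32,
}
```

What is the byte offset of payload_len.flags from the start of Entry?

25

Meta: 0..1  dst  (1B, 1-aligned); 1..2  -- padding (1B); 2..4  port  (2B, 2-aligned); 4..5  version  (1B, 1-aligned); 5..6  flags  (1B, 1-aligned); 6..7  ttl  (1B, 1-aligned); 7..8  -- tail padding (1B); sizeof = 8, alignof = 2
0..8  src  (8B, 8-aligned)
8..12  ack  (4B, 4-aligned)
12..14  length  (2B, 2-aligned)
14..16  window  (2B, 2-aligned)
16..20  seq  (4B, 4-aligned)
20..28  payload_len  (8B, 2-aligned)
within Meta: flags at 5
20 + 5 = 25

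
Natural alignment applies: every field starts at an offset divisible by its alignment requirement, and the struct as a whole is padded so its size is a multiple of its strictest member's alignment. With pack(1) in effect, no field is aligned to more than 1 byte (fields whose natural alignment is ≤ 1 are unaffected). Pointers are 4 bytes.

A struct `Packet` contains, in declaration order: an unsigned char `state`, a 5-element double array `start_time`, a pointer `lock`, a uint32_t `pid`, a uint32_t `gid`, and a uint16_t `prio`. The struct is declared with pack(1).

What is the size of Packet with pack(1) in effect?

0..1  state  (1B, 1-aligned)
1..41  start_time  (40B, 1-aligned)
41..45  lock  (4B, 1-aligned)
45..49  pid  (4B, 1-aligned)
49..53  gid  (4B, 1-aligned)
53..55  prio  (2B, 1-aligned)
sizeof = 55, alignof = 1

55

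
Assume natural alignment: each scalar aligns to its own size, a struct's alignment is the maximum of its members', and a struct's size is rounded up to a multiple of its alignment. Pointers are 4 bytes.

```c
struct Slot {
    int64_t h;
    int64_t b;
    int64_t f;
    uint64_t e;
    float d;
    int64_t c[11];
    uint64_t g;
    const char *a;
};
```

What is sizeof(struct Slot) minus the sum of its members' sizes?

8

@0: h [8B, align 8] → 8
@8: b [8B, align 8] → 16
@16: f [8B, align 8] → 24
@24: e [8B, align 8] → 32
@32: d [4B, align 4] → 36
+4 pad (align 8)
@40: c [88B, align 8] → 128
@128: g [8B, align 8] → 136
@136: a [4B, align 4] → 140
+4 tail pad (align 8)
size 144, align 8
data bytes 136, size 144 → padding 8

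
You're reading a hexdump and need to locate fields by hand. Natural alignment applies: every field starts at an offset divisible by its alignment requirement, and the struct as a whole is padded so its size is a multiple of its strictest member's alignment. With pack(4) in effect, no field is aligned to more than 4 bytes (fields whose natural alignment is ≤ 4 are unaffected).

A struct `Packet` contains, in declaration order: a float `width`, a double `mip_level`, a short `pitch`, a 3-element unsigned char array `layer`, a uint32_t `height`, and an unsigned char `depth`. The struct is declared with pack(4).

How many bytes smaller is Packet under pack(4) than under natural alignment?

natural layout:
  @0: width [4B, align 4] → 4
  +4 pad (align 8)
  @8: mip_level [8B, align 8] → 16
  @16: pitch [2B, align 2] → 18
  @18: layer [3B, align 1] → 21
  +3 pad (align 4)
  @24: height [4B, align 4] → 28
  @28: depth [1B, align 1] → 29
  +3 tail pad (align 8)
  size 32, align 8
packed(4) layout:
  @0: width [4B, align 4] → 4
  @4: mip_level [8B, align 4] → 12
  @12: pitch [2B, align 2] → 14
  @14: layer [3B, align 1] → 17
  +3 pad (align 4)
  @20: height [4B, align 4] → 24
  @24: depth [1B, align 1] → 25
  +3 tail pad (align 4)
  size 28, align 4
32 − 28 = 4

4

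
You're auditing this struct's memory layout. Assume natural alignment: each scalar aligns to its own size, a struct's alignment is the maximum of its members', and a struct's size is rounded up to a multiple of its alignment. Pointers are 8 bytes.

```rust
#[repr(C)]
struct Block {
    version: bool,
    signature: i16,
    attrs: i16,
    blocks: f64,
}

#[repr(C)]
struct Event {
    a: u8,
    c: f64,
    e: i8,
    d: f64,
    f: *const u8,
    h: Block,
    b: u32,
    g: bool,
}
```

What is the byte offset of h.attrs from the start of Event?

44

Block: @0: version [1B, align 1] → 1; +1 pad (align 2); @2: signature [2B, align 2] → 4; @4: attrs [2B, align 2] → 6; +2 pad (align 8); @8: blocks [8B, align 8] → 16; size 16, align 8
@0: a [1B, align 1] → 1
+7 pad (align 8)
@8: c [8B, align 8] → 16
@16: e [1B, align 1] → 17
+7 pad (align 8)
@24: d [8B, align 8] → 32
@32: f [8B, align 8] → 40
@40: h [16B, align 8] → 56
within Block: attrs at 4
40 + 4 = 44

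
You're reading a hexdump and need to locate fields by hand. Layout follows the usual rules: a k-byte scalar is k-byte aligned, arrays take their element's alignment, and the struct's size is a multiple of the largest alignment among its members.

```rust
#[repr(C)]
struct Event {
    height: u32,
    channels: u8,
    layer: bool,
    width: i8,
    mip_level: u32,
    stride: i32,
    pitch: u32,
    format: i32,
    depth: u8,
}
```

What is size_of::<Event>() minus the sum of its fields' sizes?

height at 0 (size 4, align 4) → ends 4
channels at 4 (size 1, align 1) → ends 5
layer at 5 (size 1, align 1) → ends 6
width at 6 (size 1, align 1) → ends 7
pad 1 to align 4 for mip_level
mip_level at 8 (size 4, align 4) → ends 12
stride at 12 (size 4, align 4) → ends 16
pitch at 16 (size 4, align 4) → ends 20
format at 20 (size 4, align 4) → ends 24
depth at 24 (size 1, align 1) → ends 25
tail pad 3 to reach multiple of 4
total 28 bytes, alignment 4
data bytes 24, size 28 → padding 4

4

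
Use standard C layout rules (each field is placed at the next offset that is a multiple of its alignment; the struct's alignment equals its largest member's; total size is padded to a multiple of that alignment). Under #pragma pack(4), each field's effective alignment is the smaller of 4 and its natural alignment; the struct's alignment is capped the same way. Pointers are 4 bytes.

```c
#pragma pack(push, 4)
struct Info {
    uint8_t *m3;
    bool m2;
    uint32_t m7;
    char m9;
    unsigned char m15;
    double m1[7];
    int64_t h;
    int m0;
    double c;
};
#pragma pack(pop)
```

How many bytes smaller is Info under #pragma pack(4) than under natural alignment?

4

natural layout:
  m3 at 0 (size 4, align 4) → ends 4
  m2 at 4 (size 1, align 1) → ends 5
  pad 3 to align 4 for m7
  m7 at 8 (size 4, align 4) → ends 12
  m9 at 12 (size 1, align 1) → ends 13
  m15 at 13 (size 1, align 1) → ends 14
  pad 2 to align 8 for m1
  m1 at 16 (size 56, align 8) → ends 72
  h at 72 (size 8, align 8) → ends 80
  m0 at 80 (size 4, align 4) → ends 84
  pad 4 to align 8 for c
  c at 88 (size 8, align 8) → ends 96
  total 96 bytes, alignment 8
packed(4) layout:
  m3 at 0 (size 4, align 4) → ends 4
  m2 at 4 (size 1, align 1) → ends 5
  pad 3 to align 4 for m7
  m7 at 8 (size 4, align 4) → ends 12
  m9 at 12 (size 1, align 1) → ends 13
  m15 at 13 (size 1, align 1) → ends 14
  pad 2 to align 4 for m1
  m1 at 16 (size 56, align 4) → ends 72
  h at 72 (size 8, align 4) → ends 80
  m0 at 80 (size 4, align 4) → ends 84
  c at 84 (size 8, align 4) → ends 92
  total 92 bytes, alignment 4
96 − 92 = 4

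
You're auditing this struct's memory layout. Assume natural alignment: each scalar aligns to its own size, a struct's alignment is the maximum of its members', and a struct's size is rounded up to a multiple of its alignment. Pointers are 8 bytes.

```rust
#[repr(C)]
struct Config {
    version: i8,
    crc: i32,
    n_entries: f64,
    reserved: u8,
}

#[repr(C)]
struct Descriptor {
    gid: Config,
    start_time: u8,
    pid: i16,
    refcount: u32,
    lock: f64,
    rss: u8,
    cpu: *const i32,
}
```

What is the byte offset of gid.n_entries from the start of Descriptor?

8

Config: version at 0 (size 1, align 1) → ends 1; pad 3 to align 4 for crc; crc at 4 (size 4, align 4) → ends 8; n_entries at 8 (size 8, align 8) → ends 16; reserved at 16 (size 1, align 1) → ends 17; tail pad 7 to reach multiple of 8; total 24 bytes, alignment 8
gid at 0 (size 24, align 8) → ends 24
within Config: n_entries at 8
0 + 8 = 8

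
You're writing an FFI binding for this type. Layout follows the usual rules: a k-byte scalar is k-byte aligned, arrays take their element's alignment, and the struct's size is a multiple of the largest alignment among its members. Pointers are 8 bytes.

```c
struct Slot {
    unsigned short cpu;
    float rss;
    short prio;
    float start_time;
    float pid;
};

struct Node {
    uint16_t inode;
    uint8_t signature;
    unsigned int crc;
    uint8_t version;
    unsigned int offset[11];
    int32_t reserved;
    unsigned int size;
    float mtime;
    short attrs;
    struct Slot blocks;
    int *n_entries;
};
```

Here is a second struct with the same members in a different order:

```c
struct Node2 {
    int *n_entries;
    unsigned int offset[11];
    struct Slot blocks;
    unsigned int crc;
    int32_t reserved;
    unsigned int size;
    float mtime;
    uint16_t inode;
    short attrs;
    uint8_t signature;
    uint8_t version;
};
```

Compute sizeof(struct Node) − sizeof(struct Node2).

8

Slot: cpu at 0 (size 2, align 2) → ends 2; pad 2 to align 4 for rss; rss at 4 (size 4, align 4) → ends 8; prio at 8 (size 2, align 2) → ends 10; pad 2 to align 4 for start_time; start_time at 12 (size 4, align 4) → ends 16; pid at 16 (size 4, align 4) → ends 20; total 20 bytes, alignment 4
inode at 0 (size 2, align 2) → ends 2
signature at 2 (size 1, align 1) → ends 3
pad 1 to align 4 for crc
crc at 4 (size 4, align 4) → ends 8
version at 8 (size 1, align 1) → ends 9
pad 3 to align 4 for offset
offset at 12 (size 44, align 4) → ends 56
reserved at 56 (size 4, align 4) → ends 60
size at 60 (size 4, align 4) → ends 64
mtime at 64 (size 4, align 4) → ends 68
attrs at 68 (size 2, align 2) → ends 70
pad 2 to align 4 for blocks
blocks at 72 (size 20, align 4) → ends 92
pad 4 to align 8 for n_entries
n_entries at 96 (size 8, align 8) → ends 104
total 104 bytes, alignment 8
— Node2 —
n_entries at 0 (size 8, align 8) → ends 8
offset at 8 (size 44, align 4) → ends 52
blocks at 52 (size 20, align 4) → ends 72
crc at 72 (size 4, align 4) → ends 76
reserved at 76 (size 4, align 4) → ends 80
size at 80 (size 4, align 4) → ends 84
mtime at 84 (size 4, align 4) → ends 88
inode at 88 (size 2, align 2) → ends 90
attrs at 90 (size 2, align 2) → ends 92
signature at 92 (size 1, align 1) → ends 93
version at 93 (size 1, align 1) → ends 94
tail pad 2 to reach multiple of 8
total 96 bytes, alignment 8
104 − 96 = 8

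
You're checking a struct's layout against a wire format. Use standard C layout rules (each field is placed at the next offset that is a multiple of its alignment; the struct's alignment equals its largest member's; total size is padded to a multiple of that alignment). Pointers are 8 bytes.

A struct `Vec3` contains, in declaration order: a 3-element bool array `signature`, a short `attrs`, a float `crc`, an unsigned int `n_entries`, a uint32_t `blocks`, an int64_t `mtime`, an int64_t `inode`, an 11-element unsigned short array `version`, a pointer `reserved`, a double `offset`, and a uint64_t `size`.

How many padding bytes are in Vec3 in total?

signature at 0 (size 3, align 1) → ends 3
pad 1 to align 2 for attrs
attrs at 4 (size 2, align 2) → ends 6
pad 2 to align 4 for crc
crc at 8 (size 4, align 4) → ends 12
n_entries at 12 (size 4, align 4) → ends 16
blocks at 16 (size 4, align 4) → ends 20
pad 4 to align 8 for mtime
mtime at 24 (size 8, align 8) → ends 32
inode at 32 (size 8, align 8) → ends 40
version at 40 (size 22, align 2) → ends 62
pad 2 to align 8 for reserved
reserved at 64 (size 8, align 8) → ends 72
offset at 72 (size 8, align 8) → ends 80
size at 80 (size 8, align 8) → ends 88
total 88 bytes, alignment 8
data bytes 79, size 88 → padding 9

9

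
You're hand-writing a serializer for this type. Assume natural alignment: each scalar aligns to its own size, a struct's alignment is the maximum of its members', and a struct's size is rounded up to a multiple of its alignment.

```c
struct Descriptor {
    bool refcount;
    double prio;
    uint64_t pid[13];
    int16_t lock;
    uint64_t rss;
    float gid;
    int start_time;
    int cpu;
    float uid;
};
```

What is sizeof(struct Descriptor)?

0..1  refcount  (1B, 1-aligned)
1..8  -- padding (7B)
8..16  prio  (8B, 8-aligned)
16..120  pid  (104B, 8-aligned)
120..122  lock  (2B, 2-aligned)
122..128  -- padding (6B)
128..136  rss  (8B, 8-aligned)
136..140  gid  (4B, 4-aligned)
140..144  start_time  (4B, 4-aligned)
144..148  cpu  (4B, 4-aligned)
148..152  uid  (4B, 4-aligned)
sizeof = 152, alignof = 8

152 bytes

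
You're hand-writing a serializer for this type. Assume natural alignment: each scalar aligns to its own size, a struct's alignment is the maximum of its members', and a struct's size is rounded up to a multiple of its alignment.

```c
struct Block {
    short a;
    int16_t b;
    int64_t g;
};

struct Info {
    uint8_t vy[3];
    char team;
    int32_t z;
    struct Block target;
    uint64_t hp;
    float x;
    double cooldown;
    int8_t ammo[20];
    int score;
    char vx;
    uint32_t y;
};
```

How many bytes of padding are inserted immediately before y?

3

Block: @0: a [2B, align 2] → 2; @2: b [2B, align 2] → 4; +4 pad (align 8); @8: g [8B, align 8] → 16; size 16, align 8
@0: vy [3B, align 1] → 3
@3: team [1B, align 1] → 4
@4: z [4B, align 4] → 8
@8: target [16B, align 8] → 24
@24: hp [8B, align 8] → 32
@32: x [4B, align 4] → 36
+4 pad (align 8)
@40: cooldown [8B, align 8] → 48
@48: ammo [20B, align 1] → 68
@68: score [4B, align 4] → 72
@72: vx [1B, align 1] → 73
+3 pad (align 4)
@76: y [4B, align 4] → 80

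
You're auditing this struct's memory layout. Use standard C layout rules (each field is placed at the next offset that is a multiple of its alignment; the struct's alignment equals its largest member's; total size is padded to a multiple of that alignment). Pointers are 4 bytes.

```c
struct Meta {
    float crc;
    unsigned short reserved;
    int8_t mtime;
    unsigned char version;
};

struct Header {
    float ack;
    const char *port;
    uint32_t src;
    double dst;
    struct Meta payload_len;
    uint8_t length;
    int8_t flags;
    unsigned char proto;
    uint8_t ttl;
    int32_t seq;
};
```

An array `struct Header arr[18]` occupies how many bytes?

Meta: crc at 0 (size 4, align 4) → ends 4; reserved at 4 (size 2, align 2) → ends 6; mtime at 6 (size 1, align 1) → ends 7; version at 7 (size 1, align 1) → ends 8; total 8 bytes, alignment 4
ack at 0 (size 4, align 4) → ends 4
port at 4 (size 4, align 4) → ends 8
src at 8 (size 4, align 4) → ends 12
pad 4 to align 8 for dst
dst at 16 (size 8, align 8) → ends 24
payload_len at 24 (size 8, align 4) → ends 32
length at 32 (size 1, align 1) → ends 33
flags at 33 (size 1, align 1) → ends 34
proto at 34 (size 1, align 1) → ends 35
ttl at 35 (size 1, align 1) → ends 36
seq at 36 (size 4, align 4) → ends 40
total 40 bytes, alignment 8
array of 18: 18 × 40 = 720

720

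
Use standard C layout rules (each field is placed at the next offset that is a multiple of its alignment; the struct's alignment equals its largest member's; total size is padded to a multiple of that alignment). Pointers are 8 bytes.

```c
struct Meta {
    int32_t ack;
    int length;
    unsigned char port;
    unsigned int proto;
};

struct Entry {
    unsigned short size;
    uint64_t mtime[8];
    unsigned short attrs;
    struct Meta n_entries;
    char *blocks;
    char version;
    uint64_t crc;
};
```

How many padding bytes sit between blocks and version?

0

Meta: @0: ack [4B, align 4] → 4; @4: length [4B, align 4] → 8; @8: port [1B, align 1] → 9; +3 pad (align 4); @12: proto [4B, align 4] → 16; size 16, align 4
@0: size [2B, align 2] → 2
+6 pad (align 8)
@8: mtime [64B, align 8] → 72
@72: attrs [2B, align 2] → 74
+2 pad (align 4)
@76: n_entries [16B, align 4] → 92
+4 pad (align 8)
@96: blocks [8B, align 8] → 104
@104: version [1B, align 1] → 105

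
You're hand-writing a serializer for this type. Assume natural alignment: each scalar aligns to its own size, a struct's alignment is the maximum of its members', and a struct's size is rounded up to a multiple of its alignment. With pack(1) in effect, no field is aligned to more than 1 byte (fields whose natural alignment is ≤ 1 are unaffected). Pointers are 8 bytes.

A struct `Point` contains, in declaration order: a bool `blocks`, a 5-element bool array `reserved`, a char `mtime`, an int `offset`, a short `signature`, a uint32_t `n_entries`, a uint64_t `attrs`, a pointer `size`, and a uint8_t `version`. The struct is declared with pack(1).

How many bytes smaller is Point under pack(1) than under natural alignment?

natural layout:
  blocks at 0 (size 1, align 1) → ends 1
  reserved at 1 (size 5, align 1) → ends 6
  mtime at 6 (size 1, align 1) → ends 7
  pad 1 to align 4 for offset
  offset at 8 (size 4, align 4) → ends 12
  signature at 12 (size 2, align 2) → ends 14
  pad 2 to align 4 for n_entries
  n_entries at 16 (size 4, align 4) → ends 20
  pad 4 to align 8 for attrs
  attrs at 24 (size 8, align 8) → ends 32
  size at 32 (size 8, align 8) → ends 40
  version at 40 (size 1, align 1) → ends 41
  tail pad 7 to reach multiple of 8
  total 48 bytes, alignment 8
packed(1) layout:
  blocks at 0 (size 1, align 1) → ends 1
  reserved at 1 (size 5, align 1) → ends 6
  mtime at 6 (size 1, align 1) → ends 7
  offset at 7 (size 4, align 1) → ends 11
  signature at 11 (size 2, align 1) → ends 13
  n_entries at 13 (size 4, align 1) → ends 17
  attrs at 17 (size 8, align 1) → ends 25
  size at 25 (size 8, align 1) → ends 33
  version at 33 (size 1, align 1) → ends 34
  total 34 bytes, alignment 1
48 − 34 = 14

14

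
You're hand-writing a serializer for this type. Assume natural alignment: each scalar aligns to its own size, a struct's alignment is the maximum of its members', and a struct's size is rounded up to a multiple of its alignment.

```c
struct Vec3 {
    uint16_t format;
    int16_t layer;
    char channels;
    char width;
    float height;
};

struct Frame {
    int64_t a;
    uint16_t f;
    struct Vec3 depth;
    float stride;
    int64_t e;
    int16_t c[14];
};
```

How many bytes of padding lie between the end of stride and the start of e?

4

Vec3: @0: format [2B, align 2] → 2; @2: layer [2B, align 2] → 4; @4: channels [1B, align 1] → 5; @5: width [1B, align 1] → 6; +2 pad (align 4); @8: height [4B, align 4] → 12; size 12, align 4
@0: a [8B, align 8] → 8
@8: f [2B, align 2] → 10
+2 pad (align 4)
@12: depth [12B, align 4] → 24
@24: stride [4B, align 4] → 28
+4 pad (align 8)
@32: e [8B, align 8] → 40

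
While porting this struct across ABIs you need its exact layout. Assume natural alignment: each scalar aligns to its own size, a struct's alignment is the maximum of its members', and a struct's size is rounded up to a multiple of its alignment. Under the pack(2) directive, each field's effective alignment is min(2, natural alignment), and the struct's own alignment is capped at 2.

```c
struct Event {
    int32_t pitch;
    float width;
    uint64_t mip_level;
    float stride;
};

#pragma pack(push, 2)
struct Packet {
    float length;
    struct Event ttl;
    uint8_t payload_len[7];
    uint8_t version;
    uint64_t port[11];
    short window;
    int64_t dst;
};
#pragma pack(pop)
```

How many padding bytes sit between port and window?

0

Event: pitch at 0 (size 4, align 4) → ends 4; width at 4 (size 4, align 4) → ends 8; mip_level at 8 (size 8, align 8) → ends 16; stride at 16 (size 4, align 4) → ends 20; tail pad 4 to reach multiple of 8; total 24 bytes, alignment 8
length at 0 (size 4, align 2) → ends 4
ttl at 4 (size 24, align 2) → ends 28
payload_len at 28 (size 7, align 1) → ends 35
version at 35 (size 1, align 1) → ends 36
port at 36 (size 88, align 2) → ends 124
window at 124 (size 2, align 2) → ends 126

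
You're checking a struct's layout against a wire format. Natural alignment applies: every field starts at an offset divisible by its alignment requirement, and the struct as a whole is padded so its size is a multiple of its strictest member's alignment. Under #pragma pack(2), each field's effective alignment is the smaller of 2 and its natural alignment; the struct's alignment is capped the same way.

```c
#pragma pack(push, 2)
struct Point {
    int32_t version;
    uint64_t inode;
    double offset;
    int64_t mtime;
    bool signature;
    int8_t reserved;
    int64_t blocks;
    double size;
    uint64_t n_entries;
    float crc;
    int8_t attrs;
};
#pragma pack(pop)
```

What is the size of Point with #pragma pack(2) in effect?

0..4  version  (4B, 2-aligned)
4..12  inode  (8B, 2-aligned)
12..20  offset  (8B, 2-aligned)
20..28  mtime  (8B, 2-aligned)
28..29  signature  (1B, 1-aligned)
29..30  reserved  (1B, 1-aligned)
30..38  blocks  (8B, 2-aligned)
38..46  size  (8B, 2-aligned)
46..54  n_entries  (8B, 2-aligned)
54..58  crc  (4B, 2-aligned)
58..59  attrs  (1B, 1-aligned)
59..60  -- tail padding (1B)
sizeof = 60, alignof = 2

60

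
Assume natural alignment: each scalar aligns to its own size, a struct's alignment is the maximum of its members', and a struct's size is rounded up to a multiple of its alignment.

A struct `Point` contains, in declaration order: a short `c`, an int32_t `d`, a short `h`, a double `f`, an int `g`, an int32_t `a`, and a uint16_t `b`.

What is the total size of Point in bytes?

40

c at 0 (size 2, align 2) → ends 2
pad 2 to align 4 for d
d at 4 (size 4, align 4) → ends 8
h at 8 (size 2, align 2) → ends 10
pad 6 to align 8 for f
f at 16 (size 8, align 8) → ends 24
g at 24 (size 4, align 4) → ends 28
a at 28 (size 4, align 4) → ends 32
b at 32 (size 2, align 2) → ends 34
tail pad 6 to reach multiple of 8
total 40 bytes, alignment 8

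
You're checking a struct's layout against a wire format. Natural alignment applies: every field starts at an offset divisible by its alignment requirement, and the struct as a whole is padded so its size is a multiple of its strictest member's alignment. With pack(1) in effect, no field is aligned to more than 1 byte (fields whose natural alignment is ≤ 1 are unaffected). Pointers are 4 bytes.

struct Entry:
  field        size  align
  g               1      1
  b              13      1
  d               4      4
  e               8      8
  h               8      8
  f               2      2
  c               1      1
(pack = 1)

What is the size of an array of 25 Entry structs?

925

g at 0 (size 1, align 1) → ends 1
b at 1 (size 13, align 1) → ends 14
d at 14 (size 4, align 1) → ends 18
e at 18 (size 8, align 1) → ends 26
h at 26 (size 8, align 1) → ends 34
f at 34 (size 2, align 1) → ends 36
c at 36 (size 1, align 1) → ends 37
total 37 bytes, alignment 1
array of 25: 25 × 37 = 925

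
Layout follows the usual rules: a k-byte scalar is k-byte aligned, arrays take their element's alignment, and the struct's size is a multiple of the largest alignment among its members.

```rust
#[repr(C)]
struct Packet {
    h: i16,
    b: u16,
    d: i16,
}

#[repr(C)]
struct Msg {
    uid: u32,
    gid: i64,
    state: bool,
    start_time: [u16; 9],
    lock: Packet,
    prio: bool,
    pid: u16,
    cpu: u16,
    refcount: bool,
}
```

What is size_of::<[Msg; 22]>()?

Packet: @0: h [2B, align 2] → 2; @2: b [2B, align 2] → 4; @4: d [2B, align 2] → 6; size 6, align 2
@0: uid [4B, align 4] → 4
+4 pad (align 8)
@8: gid [8B, align 8] → 16
@16: state [1B, align 1] → 17
+1 pad (align 2)
@18: start_time [18B, align 2] → 36
@36: lock [6B, align 2] → 42
@42: prio [1B, align 1] → 43
+1 pad (align 2)
@44: pid [2B, align 2] → 46
@46: cpu [2B, align 2] → 48
@48: refcount [1B, align 1] → 49
+7 tail pad (align 8)
size 56, align 8
array of 22: 22 × 56 = 1232

1232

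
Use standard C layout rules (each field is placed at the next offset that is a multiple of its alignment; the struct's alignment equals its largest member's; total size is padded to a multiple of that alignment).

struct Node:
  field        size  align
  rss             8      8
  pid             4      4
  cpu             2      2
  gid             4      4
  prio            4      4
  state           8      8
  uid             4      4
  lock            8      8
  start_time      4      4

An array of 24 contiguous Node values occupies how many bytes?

rss at 0 (size 8, align 8) → ends 8
pid at 8 (size 4, align 4) → ends 12
cpu at 12 (size 2, align 2) → ends 14
pad 2 to align 4 for gid
gid at 16 (size 4, align 4) → ends 20
prio at 20 (size 4, align 4) → ends 24
state at 24 (size 8, align 8) → ends 32
uid at 32 (size 4, align 4) → ends 36
pad 4 to align 8 for lock
lock at 40 (size 8, align 8) → ends 48
start_time at 48 (size 4, align 4) → ends 52
tail pad 4 to reach multiple of 8
total 56 bytes, alignment 8
array of 24: 24 × 56 = 1344

1344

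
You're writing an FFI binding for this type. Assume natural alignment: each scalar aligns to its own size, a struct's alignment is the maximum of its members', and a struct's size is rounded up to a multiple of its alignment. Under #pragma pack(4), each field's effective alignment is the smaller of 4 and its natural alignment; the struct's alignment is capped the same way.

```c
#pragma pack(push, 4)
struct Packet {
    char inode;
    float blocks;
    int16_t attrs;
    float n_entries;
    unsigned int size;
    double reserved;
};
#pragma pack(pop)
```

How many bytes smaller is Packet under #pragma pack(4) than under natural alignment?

4

natural layout:
  inode at 0 (size 1, align 1) → ends 1
  pad 3 to align 4 for blocks
  blocks at 4 (size 4, align 4) → ends 8
  attrs at 8 (size 2, align 2) → ends 10
  pad 2 to align 4 for n_entries
  n_entries at 12 (size 4, align 4) → ends 16
  size at 16 (size 4, align 4) → ends 20
  pad 4 to align 8 for reserved
  reserved at 24 (size 8, align 8) → ends 32
  total 32 bytes, alignment 8
packed(4) layout:
  inode at 0 (size 1, align 1) → ends 1
  pad 3 to align 4 for blocks
  blocks at 4 (size 4, align 4) → ends 8
  attrs at 8 (size 2, align 2) → ends 10
  pad 2 to align 4 for n_entries
  n_entries at 12 (size 4, align 4) → ends 16
  size at 16 (size 4, align 4) → ends 20
  reserved at 20 (size 8, align 4) → ends 28
  total 28 bytes, alignment 4
32 − 28 = 4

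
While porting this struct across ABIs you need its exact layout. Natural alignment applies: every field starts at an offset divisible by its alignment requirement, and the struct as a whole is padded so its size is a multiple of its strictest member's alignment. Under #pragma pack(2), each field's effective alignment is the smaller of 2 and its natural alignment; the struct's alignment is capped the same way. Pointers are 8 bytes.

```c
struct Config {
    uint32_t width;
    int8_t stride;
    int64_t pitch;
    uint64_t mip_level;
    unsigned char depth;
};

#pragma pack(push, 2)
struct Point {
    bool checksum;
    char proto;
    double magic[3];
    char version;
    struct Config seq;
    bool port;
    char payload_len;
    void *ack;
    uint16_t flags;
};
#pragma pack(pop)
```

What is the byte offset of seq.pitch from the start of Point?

Config: width at 0 (size 4, align 4) → ends 4; stride at 4 (size 1, align 1) → ends 5; pad 3 to align 8 for pitch; pitch at 8 (size 8, align 8) → ends 16; mip_level at 16 (size 8, align 8) → ends 24; depth at 24 (size 1, align 1) → ends 25; tail pad 7 to reach multiple of 8; total 32 bytes, alignment 8
checksum at 0 (size 1, align 1) → ends 1
proto at 1 (size 1, align 1) → ends 2
magic at 2 (size 24, align 2) → ends 26
version at 26 (size 1, align 1) → ends 27
pad 1 to align 2 for seq
seq at 28 (size 32, align 2) → ends 60
within Config: pitch at 8
28 + 8 = 36

36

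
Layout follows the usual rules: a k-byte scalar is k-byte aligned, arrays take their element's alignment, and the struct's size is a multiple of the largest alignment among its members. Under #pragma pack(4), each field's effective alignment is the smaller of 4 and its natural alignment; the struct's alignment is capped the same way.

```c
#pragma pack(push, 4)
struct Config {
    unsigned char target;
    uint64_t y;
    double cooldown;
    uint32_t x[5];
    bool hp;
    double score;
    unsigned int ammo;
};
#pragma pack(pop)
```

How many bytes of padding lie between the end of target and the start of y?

0..1  target  (1B, 1-aligned)
1..4  -- padding (3B)
4..12  y  (8B, 4-aligned)

3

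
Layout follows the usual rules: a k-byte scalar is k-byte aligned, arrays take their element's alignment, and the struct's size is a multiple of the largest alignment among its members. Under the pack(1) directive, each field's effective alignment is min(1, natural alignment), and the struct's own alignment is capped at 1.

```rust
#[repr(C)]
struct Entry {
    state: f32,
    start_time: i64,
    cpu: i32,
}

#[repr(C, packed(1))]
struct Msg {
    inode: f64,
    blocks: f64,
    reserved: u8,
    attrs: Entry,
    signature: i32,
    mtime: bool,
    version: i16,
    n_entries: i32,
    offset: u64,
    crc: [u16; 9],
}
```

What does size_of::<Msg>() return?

Entry: state at 0 (size 4, align 4) → ends 4; pad 4 to align 8 for start_time; start_time at 8 (size 8, align 8) → ends 16; cpu at 16 (size 4, align 4) → ends 20; tail pad 4 to reach multiple of 8; total 24 bytes, alignment 8
inode at 0 (size 8, align 1) → ends 8
blocks at 8 (size 8, align 1) → ends 16
reserved at 16 (size 1, align 1) → ends 17
attrs at 17 (size 24, align 1) → ends 41
signature at 41 (size 4, align 1) → ends 45
mtime at 45 (size 1, align 1) → ends 46
version at 46 (size 2, align 1) → ends 48
n_entries at 48 (size 4, align 1) → ends 52
offset at 52 (size 8, align 1) → ends 60
crc at 60 (size 18, align 1) → ends 78
total 78 bytes, alignment 1

78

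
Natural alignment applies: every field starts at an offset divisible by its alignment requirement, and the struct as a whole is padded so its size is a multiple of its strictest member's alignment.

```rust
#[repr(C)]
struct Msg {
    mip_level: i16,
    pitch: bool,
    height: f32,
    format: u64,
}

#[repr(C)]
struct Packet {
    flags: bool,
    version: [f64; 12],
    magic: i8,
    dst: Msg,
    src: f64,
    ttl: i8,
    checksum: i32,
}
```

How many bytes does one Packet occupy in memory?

Msg: @0: mip_level [2B, align 2] → 2; @2: pitch [1B, align 1] → 3; +1 pad (align 4); @4: height [4B, align 4] → 8; @8: format [8B, align 8] → 16; size 16, align 8
@0: flags [1B, align 1] → 1
+7 pad (align 8)
@8: version [96B, align 8] → 104
@104: magic [1B, align 1] → 105
+7 pad (align 8)
@112: dst [16B, align 8] → 128
@128: src [8B, align 8] → 136
@136: ttl [1B, align 1] → 137
+3 pad (align 4)
@140: checksum [4B, align 4] → 144
size 144, align 8

144 bytes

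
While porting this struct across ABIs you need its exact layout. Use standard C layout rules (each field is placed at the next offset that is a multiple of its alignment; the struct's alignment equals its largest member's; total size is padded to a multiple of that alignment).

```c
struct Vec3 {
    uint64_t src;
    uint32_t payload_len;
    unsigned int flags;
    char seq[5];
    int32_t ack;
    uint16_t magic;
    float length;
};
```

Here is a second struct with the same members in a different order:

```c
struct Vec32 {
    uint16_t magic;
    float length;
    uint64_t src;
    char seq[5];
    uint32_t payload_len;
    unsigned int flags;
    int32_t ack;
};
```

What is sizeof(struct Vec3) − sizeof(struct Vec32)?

0..8  src  (8B, 8-aligned)
8..12  payload_len  (4B, 4-aligned)
12..16  flags  (4B, 4-aligned)
16..21  seq  (5B, 1-aligned)
21..24  -- padding (3B)
24..28  ack  (4B, 4-aligned)
28..30  magic  (2B, 2-aligned)
30..32  -- padding (2B)
32..36  length  (4B, 4-aligned)
36..40  -- tail padding (4B)
sizeof = 40, alignof = 8
— Vec32 —
0..2  magic  (2B, 2-aligned)
2..4  -- padding (2B)
4..8  length  (4B, 4-aligned)
8..16  src  (8B, 8-aligned)
16..21  seq  (5B, 1-aligned)
21..24  -- padding (3B)
24..28  payload_len  (4B, 4-aligned)
28..32  flags  (4B, 4-aligned)
32..36  ack  (4B, 4-aligned)
36..40  -- tail padding (4B)
sizeof = 40, alignof = 8
40 − 40 = 0

0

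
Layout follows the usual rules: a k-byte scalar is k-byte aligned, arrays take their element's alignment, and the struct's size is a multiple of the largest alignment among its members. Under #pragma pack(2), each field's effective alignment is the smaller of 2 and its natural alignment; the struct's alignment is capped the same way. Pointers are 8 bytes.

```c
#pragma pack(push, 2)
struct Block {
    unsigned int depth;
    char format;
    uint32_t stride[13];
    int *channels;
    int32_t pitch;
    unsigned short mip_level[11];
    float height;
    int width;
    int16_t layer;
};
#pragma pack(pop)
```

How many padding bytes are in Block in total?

1

@0: depth [4B, align 2] → 4
@4: format [1B, align 1] → 5
+1 pad (align 2)
@6: stride [52B, align 2] → 58
@58: channels [8B, align 2] → 66
@66: pitch [4B, align 2] → 70
@70: mip_level [22B, align 2] → 92
@92: height [4B, align 2] → 96
@96: width [4B, align 2] → 100
@100: layer [2B, align 2] → 102
size 102, align 2
data bytes 101, size 102 → padding 1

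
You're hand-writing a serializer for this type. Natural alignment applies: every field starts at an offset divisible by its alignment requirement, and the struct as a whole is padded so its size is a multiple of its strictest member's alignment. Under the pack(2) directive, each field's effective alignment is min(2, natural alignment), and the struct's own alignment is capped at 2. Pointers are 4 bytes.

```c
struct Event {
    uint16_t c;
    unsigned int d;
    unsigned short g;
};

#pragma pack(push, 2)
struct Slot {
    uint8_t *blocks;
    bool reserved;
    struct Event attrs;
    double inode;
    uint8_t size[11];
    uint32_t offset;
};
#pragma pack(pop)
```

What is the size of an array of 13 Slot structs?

546

Event: @0: c [2B, align 2] → 2; +2 pad (align 4); @4: d [4B, align 4] → 8; @8: g [2B, align 2] → 10; +2 tail pad (align 4); size 12, align 4
@0: blocks [4B, align 2] → 4
@4: reserved [1B, align 1] → 5
+1 pad (align 2)
@6: attrs [12B, align 2] → 18
@18: inode [8B, align 2] → 26
@26: size [11B, align 1] → 37
+1 pad (align 2)
@38: offset [4B, align 2] → 42
size 42, align 2
array of 13: 13 × 42 = 546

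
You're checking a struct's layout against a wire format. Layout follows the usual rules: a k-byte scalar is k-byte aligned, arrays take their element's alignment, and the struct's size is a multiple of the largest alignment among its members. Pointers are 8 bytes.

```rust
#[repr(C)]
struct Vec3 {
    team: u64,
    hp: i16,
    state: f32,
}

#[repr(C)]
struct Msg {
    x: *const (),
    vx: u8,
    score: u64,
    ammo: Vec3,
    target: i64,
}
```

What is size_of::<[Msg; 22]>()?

1056

Vec3: team at 0 (size 8, align 8) → ends 8; hp at 8 (size 2, align 2) → ends 10; pad 2 to align 4 for state; state at 12 (size 4, align 4) → ends 16; total 16 bytes, alignment 8
x at 0 (size 8, align 8) → ends 8
vx at 8 (size 1, align 1) → ends 9
pad 7 to align 8 for score
score at 16 (size 8, align 8) → ends 24
ammo at 24 (size 16, align 8) → ends 40
target at 40 (size 8, align 8) → ends 48
total 48 bytes, alignment 8
array of 22: 22 × 48 = 1056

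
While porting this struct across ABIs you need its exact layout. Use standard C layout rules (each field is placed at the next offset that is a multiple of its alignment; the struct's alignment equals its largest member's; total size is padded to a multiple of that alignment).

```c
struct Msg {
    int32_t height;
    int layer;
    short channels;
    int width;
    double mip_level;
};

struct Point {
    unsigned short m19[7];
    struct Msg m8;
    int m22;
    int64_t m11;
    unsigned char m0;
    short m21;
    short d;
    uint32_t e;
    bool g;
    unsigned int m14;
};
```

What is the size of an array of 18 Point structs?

1440

Msg: height at 0 (size 4, align 4) → ends 4; layer at 4 (size 4, align 4) → ends 8; channels at 8 (size 2, align 2) → ends 10; pad 2 to align 4 for width; width at 12 (size 4, align 4) → ends 16; mip_level at 16 (size 8, align 8) → ends 24; total 24 bytes, alignment 8
m19 at 0 (size 14, align 2) → ends 14
pad 2 to align 8 for m8
m8 at 16 (size 24, align 8) → ends 40
m22 at 40 (size 4, align 4) → ends 44
pad 4 to align 8 for m11
m11 at 48 (size 8, align 8) → ends 56
m0 at 56 (size 1, align 1) → ends 57
pad 1 to align 2 for m21
m21 at 58 (size 2, align 2) → ends 60
d at 60 (size 2, align 2) → ends 62
pad 2 to align 4 for e
e at 64 (size 4, align 4) → ends 68
g at 68 (size 1, align 1) → ends 69
pad 3 to align 4 for m14
m14 at 72 (size 4, align 4) → ends 76
tail pad 4 to reach multiple of 8
total 80 bytes, alignment 8
array of 18: 18 × 80 = 1440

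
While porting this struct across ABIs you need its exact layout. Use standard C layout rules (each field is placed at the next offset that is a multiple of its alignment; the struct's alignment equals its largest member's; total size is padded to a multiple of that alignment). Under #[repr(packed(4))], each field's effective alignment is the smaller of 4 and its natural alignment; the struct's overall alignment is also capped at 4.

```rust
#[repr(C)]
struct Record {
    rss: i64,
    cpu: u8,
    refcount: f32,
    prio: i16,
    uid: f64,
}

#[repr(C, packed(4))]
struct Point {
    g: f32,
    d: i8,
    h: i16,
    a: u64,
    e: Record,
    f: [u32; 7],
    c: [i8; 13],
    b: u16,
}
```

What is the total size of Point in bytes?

92

Record: rss at 0 (size 8, align 8) → ends 8; cpu at 8 (size 1, align 1) → ends 9; pad 3 to align 4 for refcount; refcount at 12 (size 4, align 4) → ends 16; prio at 16 (size 2, align 2) → ends 18; pad 6 to align 8 for uid; uid at 24 (size 8, align 8) → ends 32; total 32 bytes, alignment 8
g at 0 (size 4, align 4) → ends 4
d at 4 (size 1, align 1) → ends 5
pad 1 to align 2 for h
h at 6 (size 2, align 2) → ends 8
a at 8 (size 8, align 4) → ends 16
e at 16 (size 32, align 4) → ends 48
f at 48 (size 28, align 4) → ends 76
c at 76 (size 13, align 1) → ends 89
pad 1 to align 2 for b
b at 90 (size 2, align 2) → ends 92
total 92 bytes, alignment 4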